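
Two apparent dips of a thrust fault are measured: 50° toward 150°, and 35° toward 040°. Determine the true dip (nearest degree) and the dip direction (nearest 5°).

true dip 59°, dip direction 105°

Represent each trace as a vector plunging at its apparent dip toward its trend (east-north-up frame): v₁ = (0.321, -0.557, -0.766), v₂ = (0.527, 0.628, -0.574).
n = v₁ × v₂ = (0.800, -0.219, 0.495) (taken with n_z > 0).
True dip = arccos(n_z / |n|) = arccos(0.5123) = 59.2°.
Dip direction = atan2(0.800, -0.219) = 105° (azimuth of n's horizontal projection).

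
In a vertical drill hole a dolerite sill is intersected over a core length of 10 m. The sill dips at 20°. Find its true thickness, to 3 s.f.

9.40 m

True thickness t = h · cos(dip) = 10 × cos 20°
t = 10 × 0.9397 = 9.397 m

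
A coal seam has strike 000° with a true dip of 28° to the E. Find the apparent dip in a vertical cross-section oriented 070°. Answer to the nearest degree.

27°

The strike is 000° and the section trends 070°; the acute angle between them is β = 70°.
tan(apparent dip) = tan 28° · sin 70° = 0.4996
α = arctan(0.4996) = 26.55°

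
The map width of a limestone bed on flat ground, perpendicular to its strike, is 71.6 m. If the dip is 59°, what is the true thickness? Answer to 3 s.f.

61.4 m

True thickness t = w · sin(dip) = 71.6 × sin 59°
t = 71.6 × 0.8572 = 61.373 m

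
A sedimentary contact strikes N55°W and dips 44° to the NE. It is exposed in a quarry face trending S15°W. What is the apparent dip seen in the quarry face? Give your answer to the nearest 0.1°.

The strike is N55°W and the section trends S15°W; the acute angle between them is β = 70°.
tan α = tan 44° × sin 70° = 0.9657 × 0.9397 = 0.9075
apparent dip = arctan 0.9075 = 42.22°

42.2°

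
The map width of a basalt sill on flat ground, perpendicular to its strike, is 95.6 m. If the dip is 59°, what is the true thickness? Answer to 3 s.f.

81.9 m

True thickness t = w · sin(dip) = 95.6 × sin 59°
t = 95.6 × 0.8572 = 81.945 m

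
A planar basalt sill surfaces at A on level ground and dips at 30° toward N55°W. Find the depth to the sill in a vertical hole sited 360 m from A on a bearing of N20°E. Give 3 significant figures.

The hole lies 75° from the dip direction, so the down-dip offset is 360 × cos 75° = 93.17 m.
Depth = down-dip offset × tan(dip) = 93.17 × tan 30° = 93.17 × 0.5774
Depth = 53.79 m

53.8 m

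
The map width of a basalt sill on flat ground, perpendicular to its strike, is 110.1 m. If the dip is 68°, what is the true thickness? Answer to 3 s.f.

True thickness t = w · sin(dip) = 110.1 × sin 68°
t = 110.1 × 0.9272 = 102.083 m

102 m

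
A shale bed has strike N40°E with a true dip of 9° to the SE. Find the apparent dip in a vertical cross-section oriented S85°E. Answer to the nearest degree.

7°

The strike is N40°E and the section trends S85°E; the acute angle between them is β = 55°.
tan α = tan 9° × sin 55° = 0.1584 × 0.8192 = 0.1297
α = arctan(0.1297) = 7.39°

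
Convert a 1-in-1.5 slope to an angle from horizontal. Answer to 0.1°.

33.7°

tan θ = 1/1.5 = 0.6667
θ = arctan(0.6667) = 33.69°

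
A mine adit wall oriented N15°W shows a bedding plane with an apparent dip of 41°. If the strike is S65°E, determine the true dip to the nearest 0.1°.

The section is 50° from the strike.
tan(true dip) = tan 41° / sin 50° = 1.1348
δ = arctan(1.1348) = 48.61°

48.6°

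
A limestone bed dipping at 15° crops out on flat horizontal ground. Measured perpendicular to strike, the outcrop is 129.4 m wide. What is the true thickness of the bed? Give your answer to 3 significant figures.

True thickness t = w · sin(dip) = 129.4 × sin 15°
t = 129.4 × 0.2588 = 33.491 m

33.5 m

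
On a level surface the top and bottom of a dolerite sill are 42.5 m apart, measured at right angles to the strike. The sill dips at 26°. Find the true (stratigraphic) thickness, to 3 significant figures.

True thickness t = w · sin(dip) = 42.5 × sin 26°
t = 42.5 × 0.4384 = 18.631 m

18.6 m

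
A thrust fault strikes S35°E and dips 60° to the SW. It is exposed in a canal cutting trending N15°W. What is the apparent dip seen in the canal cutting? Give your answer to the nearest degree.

31°

The section lies 20° from the strike.
tan(apparent dip) = tan 60° · sin 20° = 0.5924
apparent dip = arctan 0.5924 = 30.64°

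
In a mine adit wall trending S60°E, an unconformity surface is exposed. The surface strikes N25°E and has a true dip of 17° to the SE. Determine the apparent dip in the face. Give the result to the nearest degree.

The strike is N25°E and the section trends S60°E; the acute angle between them is β = 85°.
tan(apparent dip) = tan 17° · sin 85° = 0.3046
apparent dip = arctan 0.3046 = 16.94°

17°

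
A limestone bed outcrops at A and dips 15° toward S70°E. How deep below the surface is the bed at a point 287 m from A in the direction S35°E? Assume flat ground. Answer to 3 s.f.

The hole lies 35° from the dip direction, so the down-dip offset is 287 × cos 35° = 235.10 m.
Depth = down-dip offset × tan(dip) = 235.10 × tan 15° = 235.10 × 0.2679
Depth = 62.99 m

63.0 m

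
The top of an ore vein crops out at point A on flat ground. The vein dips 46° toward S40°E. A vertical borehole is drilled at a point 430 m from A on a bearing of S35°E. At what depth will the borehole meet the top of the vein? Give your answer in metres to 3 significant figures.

444 m

The hole lies 5° from the dip direction, so the down-dip offset is 430 × cos 5° = 428.36 m.
Depth = down-dip offset × tan(dip) = 428.36 × tan 46° = 428.36 × 1.0355
Depth = 443.58 m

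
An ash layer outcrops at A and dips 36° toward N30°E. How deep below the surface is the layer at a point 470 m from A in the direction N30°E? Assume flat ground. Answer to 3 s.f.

The hole is directly down-dip from the outcrop, so the down-dip offset is 470 m.
Depth = down-dip offset × tan(dip) = 470.00 × tan 36° = 470.00 × 0.7265
Depth = 341.47 m

341 m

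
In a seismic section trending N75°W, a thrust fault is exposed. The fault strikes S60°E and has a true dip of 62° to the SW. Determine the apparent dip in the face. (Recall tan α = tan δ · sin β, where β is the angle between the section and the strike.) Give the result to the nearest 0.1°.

26.0°

The strike is S60°E and the section trends N75°W; the acute angle between them is β = 15°.
tan(apparent dip) = tan 62° · sin 15° = 0.4868
apparent dip = arctan 0.4868 = 25.96°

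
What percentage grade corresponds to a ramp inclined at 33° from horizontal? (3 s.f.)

grade % = 100 × tan 33° = 100 × 0.6494

64.9%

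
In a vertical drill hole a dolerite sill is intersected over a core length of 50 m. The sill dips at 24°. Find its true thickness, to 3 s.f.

True thickness t = h · cos(dip) = 50 × cos 24°
t = 50 × 0.9135 = 45.677 m

45.7 m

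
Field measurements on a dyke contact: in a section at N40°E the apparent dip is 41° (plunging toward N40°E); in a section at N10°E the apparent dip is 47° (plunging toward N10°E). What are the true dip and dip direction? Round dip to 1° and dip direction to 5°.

true dip 47°, dip direction 005°

Represent each trace as a vector plunging at its apparent dip toward its trend (east-north-up frame): v₁ = (0.485, 0.578, -0.656), v₂ = (0.118, 0.672, -0.731).
Cross product v₁ × v₂ gives the pole to the plane: n ∝ (0.018, 0.277, 0.257).
Dip δ = arctan(|n_h|/n_z) = arctan(0.278/0.257) = 47.2°.
Dip direction = azimuth of (n_x, n_y) = atan2(0.018, 0.277) = 4°.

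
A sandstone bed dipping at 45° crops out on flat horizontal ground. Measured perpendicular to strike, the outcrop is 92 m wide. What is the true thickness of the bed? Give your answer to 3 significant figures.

True thickness t = w · sin(dip) = 92 × sin 45°
t = 92 × 0.7071 = 65.054 m

65.1 m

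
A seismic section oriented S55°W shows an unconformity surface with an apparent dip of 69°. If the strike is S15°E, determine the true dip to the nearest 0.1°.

70.2°

The section is 70° from the strike.
tan(true dip) = tan 69° / sin 70° = 2.7723
δ = arctan(2.7723) = 70.16°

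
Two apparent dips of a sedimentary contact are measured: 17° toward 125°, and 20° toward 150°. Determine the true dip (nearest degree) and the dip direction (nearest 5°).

Represent each trace as a vector plunging at its apparent dip toward its trend (east-north-up frame): v₁ = (0.783, -0.549, -0.292), v₂ = (0.470, -0.814, -0.342).
The plane normal is n = v₁ × v₂ ∝ (0.050, -0.131, 0.380).
tan δ = √(n_x²+n_y²)/n_z = 0.140/0.380, so δ = 20.2°.
The horizontal component of n points toward azimuth atan2(n_x, n_y) = 159°, the dip direction.

true dip 20°, dip direction 160°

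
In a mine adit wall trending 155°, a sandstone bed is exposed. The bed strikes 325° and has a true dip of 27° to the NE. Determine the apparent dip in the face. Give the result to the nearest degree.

The strike is 325° and the section trends 155°; the acute angle between them is β = 10°.
tan α = tan 27° × sin 10° = 0.5095 × 0.1736 = 0.0885
apparent dip = arctan 0.0885 = 5.06°

5°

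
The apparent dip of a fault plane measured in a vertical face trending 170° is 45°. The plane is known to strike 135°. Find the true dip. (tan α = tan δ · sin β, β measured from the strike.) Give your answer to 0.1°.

β = acute angle between strike 135° and section 170° = 35°.
tan(true dip) = tan 45° / sin 35° = 1.7434
true dip = arctan 1.7434 = 60.16°

60.2°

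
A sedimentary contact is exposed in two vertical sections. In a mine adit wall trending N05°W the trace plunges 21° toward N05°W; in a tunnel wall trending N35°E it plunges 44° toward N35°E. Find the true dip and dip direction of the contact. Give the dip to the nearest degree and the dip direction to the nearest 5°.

Represent each trace as a vector plunging at its apparent dip toward its trend (east-north-up frame): v₁ = (-0.081, 0.930, -0.358), v₂ = (0.413, 0.589, -0.695).
The plane normal is n = v₁ × v₂ ∝ (0.435, 0.204, 0.432).
Dip δ = arctan(|n_h|/n_z) = arctan(0.481/0.432) = 48.1°.
Dip direction = azimuth of (n_x, n_y) = atan2(0.435, 0.204) = 65°.

true dip 48°, dip direction 065°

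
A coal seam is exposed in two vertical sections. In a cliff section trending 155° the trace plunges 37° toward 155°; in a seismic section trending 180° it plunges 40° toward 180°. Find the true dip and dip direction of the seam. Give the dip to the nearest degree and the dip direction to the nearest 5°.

The two traces are lines in the plane: v₁ = (sin 155°·cos 37°, cos 155°·cos 37°, −sin 37°), v₂ = (sin 180°·cos 40°, cos 180°·cos 40°, −sin 40°).
n = v₁ × v₂ = (-0.004, -0.217, 0.259) (taken with n_z > 0).
True dip = arccos(n_z / |n|) = arccos(0.7660) = 40.0°.
The horizontal component of n points toward azimuth atan2(n_x, n_y) = 181°, the dip direction.

true dip 40°, dip direction 180°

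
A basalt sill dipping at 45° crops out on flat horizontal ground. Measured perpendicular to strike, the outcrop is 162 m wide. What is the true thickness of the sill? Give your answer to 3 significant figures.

115 m

True thickness t = w · sin(dip) = 162 × sin 45°
t = 162 × 0.7071 = 114.551 m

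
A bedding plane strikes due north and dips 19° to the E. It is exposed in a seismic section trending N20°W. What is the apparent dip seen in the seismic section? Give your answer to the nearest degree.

Angle between strike (due north) and section (N20°W): β = 20°.
tan α = tan 19° × sin 20° = 0.3443 × 0.3420 = 0.1178
α = arctan(0.1178) = 6.72°

7°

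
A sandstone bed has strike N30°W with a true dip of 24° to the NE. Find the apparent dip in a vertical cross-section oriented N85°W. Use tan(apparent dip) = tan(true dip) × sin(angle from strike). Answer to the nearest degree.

Angle between strike (N30°W) and section (N85°W): β = 55°.
tan(apparent dip) = tan 24° · sin 55° = 0.3647
α = arctan(0.3647) = 20.04°

20°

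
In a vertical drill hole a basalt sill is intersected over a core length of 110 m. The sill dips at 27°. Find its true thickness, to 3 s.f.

True thickness t = h · cos(dip) = 110 × cos 27°
t = 110 × 0.8910 = 98.011 m

98.0 m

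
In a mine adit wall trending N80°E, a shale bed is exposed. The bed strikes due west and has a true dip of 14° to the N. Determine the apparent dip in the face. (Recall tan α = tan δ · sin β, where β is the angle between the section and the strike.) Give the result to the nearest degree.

2°

The strike is due west and the section trends N80°E; the acute angle between them is β = 10°.
tan(apparent dip) = tan 14° · sin 10° = 0.0433
apparent dip = arctan 0.0433 = 2.48°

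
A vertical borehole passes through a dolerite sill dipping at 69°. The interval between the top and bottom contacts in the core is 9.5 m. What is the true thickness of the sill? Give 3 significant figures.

True thickness t = h · cos(dip) = 9.5 × cos 69°
t = 9.5 × 0.3584 = 3.404 m

3.40 m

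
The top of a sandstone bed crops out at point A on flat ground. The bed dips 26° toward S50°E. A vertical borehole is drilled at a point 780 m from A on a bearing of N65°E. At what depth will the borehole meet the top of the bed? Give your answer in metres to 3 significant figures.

The hole lies 65° from the dip direction, so the down-dip offset is 780 × cos 65° = 329.64 m.
Depth = down-dip offset × tan(dip) = 329.64 × tan 26° = 329.64 × 0.4877
Depth = 160.78 m

161 m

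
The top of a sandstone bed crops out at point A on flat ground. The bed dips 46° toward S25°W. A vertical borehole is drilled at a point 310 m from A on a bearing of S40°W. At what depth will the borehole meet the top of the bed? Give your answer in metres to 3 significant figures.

310 m

The hole lies 15° from the dip direction, so the down-dip offset is 310 × cos 15° = 299.44 m.
Depth = down-dip offset × tan(dip) = 299.44 × tan 46° = 299.44 × 1.0355
Depth = 310.08 m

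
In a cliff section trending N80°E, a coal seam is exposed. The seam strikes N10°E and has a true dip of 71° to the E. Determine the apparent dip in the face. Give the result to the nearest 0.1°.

The section lies 70° from the strike.
tan(apparent dip) = tan 71° · sin 70° = 2.7291
α = arctan(2.7291) = 69.88°

69.9°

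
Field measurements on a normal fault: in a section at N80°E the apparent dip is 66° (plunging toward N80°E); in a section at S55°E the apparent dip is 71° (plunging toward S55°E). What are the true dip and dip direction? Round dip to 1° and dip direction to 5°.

true dip 71°, dip direction 120°

Each apparent-dip line lies in the plane. As unit vectors (x east, y north, z up), v₁ plunges 66°→N80°E and v₂ plunges 71°→S55°E.
n = v₁ × v₂ = (0.237, -0.135, 0.094) (taken with n_z > 0).
True dip = arccos(n_z / |n|) = arccos(0.3243) = 71.1°.
Dip direction = atan2(0.237, -0.135) = 120° (azimuth of n's horizontal projection).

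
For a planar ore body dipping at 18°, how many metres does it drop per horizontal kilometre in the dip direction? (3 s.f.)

325 m

drop per km = 1000 × tan 18° = 1000 × 0.3249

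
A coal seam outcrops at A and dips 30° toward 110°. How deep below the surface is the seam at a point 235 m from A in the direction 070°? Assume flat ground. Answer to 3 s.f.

104 m

The hole lies 40° from the dip direction, so the down-dip offset is 235 × cos 40° = 180.02 m.
Depth = down-dip offset × tan(dip) = 180.02 × tan 30° = 180.02 × 0.5774
Depth = 103.93 m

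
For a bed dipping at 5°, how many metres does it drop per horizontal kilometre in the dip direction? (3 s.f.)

87.5 m

drop per km = 1000 × tan 5° = 1000 × 0.0875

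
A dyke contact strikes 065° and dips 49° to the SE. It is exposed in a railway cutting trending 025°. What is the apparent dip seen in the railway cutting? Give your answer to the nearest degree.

Angle between strike (065°) and section (025°): β = 40°.
tan α = tan 49° × sin 40° = 1.1504 × 0.6428 = 0.7394
α = arctan(0.7394) = 36.48°

36°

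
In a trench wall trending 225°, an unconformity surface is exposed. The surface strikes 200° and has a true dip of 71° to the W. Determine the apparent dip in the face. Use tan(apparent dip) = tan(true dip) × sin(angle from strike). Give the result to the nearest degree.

The section lies 25° from the strike.
tan(apparent dip) = tan 71° · sin 25° = 1.2274
apparent dip = arctan 1.2274 = 50.83°

51°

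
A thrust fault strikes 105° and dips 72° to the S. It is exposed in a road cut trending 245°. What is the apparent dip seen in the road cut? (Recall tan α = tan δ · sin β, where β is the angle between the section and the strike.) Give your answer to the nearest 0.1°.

63.2°

The section lies 40° from the strike.
tan α = tan 72° × sin 40° = 3.0777 × 0.6428 = 1.9783
apparent dip = arctan 1.9783 = 63.18°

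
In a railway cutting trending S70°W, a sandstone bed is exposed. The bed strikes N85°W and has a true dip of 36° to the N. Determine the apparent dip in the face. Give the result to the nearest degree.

Angle between strike (N85°W) and section (S70°W): β = 25°.
tan(apparent dip) = tan 36° · sin 25° = 0.3071
α = arctan(0.3071) = 17.07°

17°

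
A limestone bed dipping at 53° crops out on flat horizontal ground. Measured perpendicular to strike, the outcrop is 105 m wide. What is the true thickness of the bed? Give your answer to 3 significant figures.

83.9 m

True thickness t = w · sin(dip) = 105 × sin 53°
t = 105 × 0.7986 = 83.857 m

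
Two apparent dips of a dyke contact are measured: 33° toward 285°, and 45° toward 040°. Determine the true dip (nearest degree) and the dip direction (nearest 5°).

true dip 57°, dip direction 350°

The two traces are lines in the plane: v₁ = (sin 285°·cos 33°, cos 285°·cos 33°, −sin 33°), v₂ = (sin 40°·cos 45°, cos 40°·cos 45°, −sin 45°).
n = v₁ × v₂ = (-0.142, 0.820, 0.537) (taken with n_z > 0).
tan δ = √(n_x²+n_y²)/n_z = 0.832/0.537, so δ = 57.2°.
Dip direction = atan2(-0.142, 0.820) = 350° (azimuth of n's horizontal projection).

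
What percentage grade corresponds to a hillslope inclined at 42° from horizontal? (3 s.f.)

grade % = 100 × tan 42° = 100 × 0.9004

90.0%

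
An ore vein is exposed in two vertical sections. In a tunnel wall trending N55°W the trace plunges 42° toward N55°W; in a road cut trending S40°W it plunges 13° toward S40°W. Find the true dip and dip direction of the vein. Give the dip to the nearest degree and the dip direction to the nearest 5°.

true dip 42°, dip direction 295°

Each apparent-dip line lies in the plane. As unit vectors (x east, y north, z up), v₁ plunges 42°→N55°W and v₂ plunges 13°→S40°W.
The plane normal is n = v₁ × v₂ ∝ (-0.595, 0.282, 0.721).
True dip = arccos(n_z / |n|) = arccos(0.7384) = 42.4°.
The horizontal component of n points toward azimuth atan2(n_x, n_y) = 295°, the dip direction.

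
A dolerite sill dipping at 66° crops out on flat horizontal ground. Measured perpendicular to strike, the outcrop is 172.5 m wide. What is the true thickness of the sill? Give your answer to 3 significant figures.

True thickness t = w · sin(dip) = 172.5 × sin 66°
t = 172.5 × 0.9135 = 157.587 m

158 m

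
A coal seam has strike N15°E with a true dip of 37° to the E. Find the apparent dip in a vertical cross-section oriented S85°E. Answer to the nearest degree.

37°

Angle between strike (N15°E) and section (S85°E): β = 80°.
tan(apparent dip) = tan 37° · sin 80° = 0.7421
α = arctan(0.7421) = 36.58°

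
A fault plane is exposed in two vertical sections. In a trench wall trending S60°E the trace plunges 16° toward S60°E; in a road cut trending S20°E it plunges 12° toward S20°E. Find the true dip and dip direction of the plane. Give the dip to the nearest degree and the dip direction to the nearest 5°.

true dip 16°, dip direction 120°

The two traces are lines in the plane: v₁ = (sin 120°·cos 16°, cos 120°·cos 16°, −sin 16°), v₂ = (sin 160°·cos 12°, cos 160°·cos 12°, −sin 12°).
n = v₁ × v₂ = (0.153, -0.081, 0.604) (taken with n_z > 0).
tan δ = √(n_x²+n_y²)/n_z = 0.173/0.604, so δ = 16.0°.
The horizontal component of n points toward azimuth atan2(n_x, n_y) = 118°, the dip direction.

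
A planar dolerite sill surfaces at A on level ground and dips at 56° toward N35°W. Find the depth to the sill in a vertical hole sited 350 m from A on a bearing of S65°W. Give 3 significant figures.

90.1 m

The hole lies 80° from the dip direction, so the down-dip offset is 350 × cos 80° = 60.78 m.
Depth = down-dip offset × tan(dip) = 60.78 × tan 56° = 60.78 × 1.4826
Depth = 90.11 m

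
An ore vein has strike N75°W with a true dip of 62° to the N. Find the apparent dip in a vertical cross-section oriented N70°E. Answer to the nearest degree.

The strike is N75°W and the section trends N70°E; the acute angle between them is β = 35°.
tan α = tan 62° × sin 35° = 1.8807 × 0.5736 = 1.0787
apparent dip = arctan 1.0787 = 47.17°

47°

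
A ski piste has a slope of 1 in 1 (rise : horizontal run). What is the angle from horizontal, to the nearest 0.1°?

tan θ = 1/1 = 1.0000
θ = arctan(1.0000) = 45.00°

45.0°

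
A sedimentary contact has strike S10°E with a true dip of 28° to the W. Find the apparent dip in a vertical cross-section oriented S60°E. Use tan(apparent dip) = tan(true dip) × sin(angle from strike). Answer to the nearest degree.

The section lies 50° from the strike.
tan α = tan 28° × sin 50° = 0.5317 × 0.7660 = 0.4073
α = arctan(0.4073) = 22.16°

22°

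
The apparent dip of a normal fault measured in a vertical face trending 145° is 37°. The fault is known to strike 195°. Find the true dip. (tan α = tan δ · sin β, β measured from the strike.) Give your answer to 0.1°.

The section is 50° from the strike.
tan(true dip) = tan 37° / sin 50° = 0.9837
true dip = arctan 0.9837 = 44.53°

44.5°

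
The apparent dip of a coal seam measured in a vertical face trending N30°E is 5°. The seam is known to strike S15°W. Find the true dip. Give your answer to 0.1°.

18.7°

The section is 15° from the strike.
tan δ = tan α / sin β = tan 5° / sin 15° = 0.0875 / 0.2588 = 0.3380
δ = arctan(0.3380) = 18.68°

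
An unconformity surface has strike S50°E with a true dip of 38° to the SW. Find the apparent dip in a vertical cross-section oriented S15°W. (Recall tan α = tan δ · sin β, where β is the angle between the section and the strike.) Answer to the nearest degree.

The strike is S50°E and the section trends S15°W; the acute angle between them is β = 65°.
tan(apparent dip) = tan 38° · sin 65° = 0.7081
apparent dip = arctan 0.7081 = 35.30°

35°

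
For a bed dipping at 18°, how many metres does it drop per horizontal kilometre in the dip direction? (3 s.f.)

drop per km = 1000 × tan 18° = 1000 × 0.3249

325 m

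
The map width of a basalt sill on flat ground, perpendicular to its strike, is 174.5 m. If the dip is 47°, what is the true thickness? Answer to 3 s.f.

128 m

True thickness t = w · sin(dip) = 174.5 × sin 47°
t = 174.5 × 0.7314 = 127.621 m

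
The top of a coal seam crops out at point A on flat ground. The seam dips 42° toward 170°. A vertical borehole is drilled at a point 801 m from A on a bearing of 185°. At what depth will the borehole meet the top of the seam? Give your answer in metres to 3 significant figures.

697 m

The hole lies 15° from the dip direction, so the down-dip offset is 801 × cos 15° = 773.71 m.
Depth = down-dip offset × tan(dip) = 773.71 × tan 42° = 773.71 × 0.9004
Depth = 696.65 m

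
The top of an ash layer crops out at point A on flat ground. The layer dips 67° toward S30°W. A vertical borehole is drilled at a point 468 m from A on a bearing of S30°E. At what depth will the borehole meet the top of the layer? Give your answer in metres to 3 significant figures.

551 m

The hole lies 60° from the dip direction, so the down-dip offset is 468 × cos 60° = 234.00 m.
Depth = down-dip offset × tan(dip) = 234.00 × tan 67° = 234.00 × 2.3559
Depth = 551.27 m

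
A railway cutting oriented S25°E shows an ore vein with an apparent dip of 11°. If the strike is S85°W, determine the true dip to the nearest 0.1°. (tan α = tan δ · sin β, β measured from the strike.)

The section is 70° from the strike.
tan(true dip) = tan 11° / sin 70° = 0.2069
true dip = arctan 0.2069 = 11.69°

11.7°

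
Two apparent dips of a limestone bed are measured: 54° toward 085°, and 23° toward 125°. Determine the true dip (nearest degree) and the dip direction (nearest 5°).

The two traces are lines in the plane: v₁ = (sin 85°·cos 54°, cos 85°·cos 54°, −sin 54°), v₂ = (sin 125°·cos 23°, cos 125°·cos 23°, −sin 23°).
Cross product v₁ × v₂ gives the pole to the plane: n ∝ (0.447, 0.381, 0.348).
tan δ = √(n_x²+n_y²)/n_z = 0.588/0.348, so δ = 59.4°.
Dip direction = atan2(0.447, 0.381) = 50° (azimuth of n's horizontal projection).

true dip 59°, dip direction 050°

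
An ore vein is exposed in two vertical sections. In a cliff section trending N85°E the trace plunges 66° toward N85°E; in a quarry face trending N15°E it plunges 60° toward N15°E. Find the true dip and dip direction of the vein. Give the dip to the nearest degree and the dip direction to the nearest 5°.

true dip 68°, dip direction 060°

The two traces are lines in the plane: v₁ = (sin 85°·cos 66°, cos 85°·cos 66°, −sin 66°), v₂ = (sin 15°·cos 60°, cos 15°·cos 60°, −sin 60°).
The plane normal is n = v₁ × v₂ ∝ (0.411, 0.233, 0.191).
True dip = arccos(n_z / |n|) = arccos(0.3754) = 68.0°.
Dip direction = azimuth of (n_x, n_y) = atan2(0.411, 0.233) = 60°.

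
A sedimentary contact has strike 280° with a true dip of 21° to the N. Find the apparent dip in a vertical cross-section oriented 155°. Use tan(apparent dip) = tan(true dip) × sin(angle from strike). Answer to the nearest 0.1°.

The strike is 280° and the section trends 155°; the acute angle between them is β = 55°.
tan(apparent dip) = tan 21° · sin 55° = 0.3144
α = arctan(0.3144) = 17.46°

17.5°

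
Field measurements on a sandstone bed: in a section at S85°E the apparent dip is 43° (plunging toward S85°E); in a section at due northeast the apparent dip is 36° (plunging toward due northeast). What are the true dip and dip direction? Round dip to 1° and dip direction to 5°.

The two traces are lines in the plane: v₁ = (sin 95°·cos 43°, cos 95°·cos 43°, −sin 43°), v₂ = (sin 45°·cos 36°, cos 45°·cos 36°, −sin 36°).
The plane normal is n = v₁ × v₂ ∝ (0.428, 0.038, 0.453).
True dip = arccos(n_z / |n|) = arccos(0.7260) = 43.4°.
The horizontal component of n points toward azimuth atan2(n_x, n_y) = 85°, the dip direction.

true dip 43°, dip direction 085°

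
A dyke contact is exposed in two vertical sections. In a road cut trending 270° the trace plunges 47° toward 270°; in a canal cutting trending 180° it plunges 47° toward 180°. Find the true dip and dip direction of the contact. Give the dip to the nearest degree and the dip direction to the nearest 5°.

Each apparent-dip line lies in the plane. As unit vectors (x east, y north, z up), v₁ plunges 47°→270° and v₂ plunges 47°→180°.
Cross product v₁ × v₂ gives the pole to the plane: n ∝ (-0.499, -0.499, 0.465).
True dip = arccos(n_z / |n|) = arccos(0.5505) = 56.6°.
Dip direction = atan2(-0.499, -0.499) = 225° (azimuth of n's horizontal projection).

true dip 57°, dip direction 225°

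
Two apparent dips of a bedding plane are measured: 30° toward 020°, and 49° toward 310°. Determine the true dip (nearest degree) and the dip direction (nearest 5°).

The two traces are lines in the plane: v₁ = (sin 20°·cos 30°, cos 20°·cos 30°, −sin 30°), v₂ = (sin 310°·cos 49°, cos 310°·cos 49°, −sin 49°).
The plane normal is n = v₁ × v₂ ∝ (-0.403, 0.475, 0.534).
tan δ = √(n_x²+n_y²)/n_z = 0.623/0.534, so δ = 49.4°.
Dip direction = azimuth of (n_x, n_y) = atan2(-0.403, 0.475) = 320°.

true dip 49°, dip direction 320°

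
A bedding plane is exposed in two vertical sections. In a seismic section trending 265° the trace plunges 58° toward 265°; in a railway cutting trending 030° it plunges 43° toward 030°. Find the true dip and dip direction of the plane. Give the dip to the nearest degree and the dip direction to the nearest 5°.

true dip 70°, dip direction 320°

Each apparent-dip line lies in the plane. As unit vectors (x east, y north, z up), v₁ plunges 58°→265° and v₂ plunges 43°→030°.
Cross product v₁ × v₂ gives the pole to the plane: n ∝ (-0.569, 0.670, 0.317).
Dip δ = arctan(|n_h|/n_z) = arctan(0.879/0.317) = 70.1°.
Dip direction = azimuth of (n_x, n_y) = atan2(-0.569, 0.670) = 320°.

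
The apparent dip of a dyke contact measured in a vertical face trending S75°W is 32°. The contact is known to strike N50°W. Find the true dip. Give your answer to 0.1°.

37.3°

The section is 55° from the strike.
tan δ = tan α / sin β = tan 32° / sin 55° = 0.6249 / 0.8192 = 0.7628
δ = arctan(0.7628) = 37.34°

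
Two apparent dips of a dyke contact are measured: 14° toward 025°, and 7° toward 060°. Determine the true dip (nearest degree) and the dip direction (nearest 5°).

true dip 16°, dip direction 355°

The two traces are lines in the plane: v₁ = (sin 25°·cos 14°, cos 25°·cos 14°, −sin 14°), v₂ = (sin 60°·cos 7°, cos 60°·cos 7°, −sin 7°).
n = v₁ × v₂ = (-0.013, 0.158, 0.552) (taken with n_z > 0).
True dip = arccos(n_z / |n|) = arccos(0.9612) = 16.0°.
Dip direction = azimuth of (n_x, n_y) = atan2(-0.013, 0.158) = 355°.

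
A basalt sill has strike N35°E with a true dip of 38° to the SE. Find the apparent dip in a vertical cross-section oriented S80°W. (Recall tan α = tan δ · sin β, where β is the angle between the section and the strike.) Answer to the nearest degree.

Angle between strike (N35°E) and section (S80°W): β = 45°.
tan(apparent dip) = tan 38° · sin 45° = 0.5525
α = arctan(0.5525) = 28.92°

29°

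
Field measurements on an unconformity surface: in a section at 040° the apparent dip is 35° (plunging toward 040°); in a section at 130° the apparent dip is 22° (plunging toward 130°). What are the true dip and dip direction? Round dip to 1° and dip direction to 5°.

Represent each trace as a vector plunging at its apparent dip toward its trend (east-north-up frame): v₁ = (0.527, 0.628, -0.574), v₂ = (0.710, -0.596, -0.375).
The plane normal is n = v₁ × v₂ ∝ (0.577, 0.210, 0.760).
Dip δ = arctan(|n_h|/n_z) = arctan(0.614/0.760) = 39.0°.
Dip direction = atan2(0.577, 0.210) = 70° (azimuth of n's horizontal projection).

true dip 39°, dip direction 070°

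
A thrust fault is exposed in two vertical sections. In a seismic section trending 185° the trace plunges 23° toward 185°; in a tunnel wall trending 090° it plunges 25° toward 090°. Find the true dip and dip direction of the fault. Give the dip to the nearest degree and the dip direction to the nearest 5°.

true dip 33°, dip direction 135°

Each apparent-dip line lies in the plane. As unit vectors (x east, y north, z up), v₁ plunges 23°→185° and v₂ plunges 25°→090°.
The plane normal is n = v₁ × v₂ ∝ (0.388, -0.388, 0.831).
True dip = arccos(n_z / |n|) = arccos(0.8347) = 33.4°.
The horizontal component of n points toward azimuth atan2(n_x, n_y) = 135°, the dip direction.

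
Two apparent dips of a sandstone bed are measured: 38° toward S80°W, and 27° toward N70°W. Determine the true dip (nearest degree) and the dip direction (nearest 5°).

true dip 40°, dip direction 235°

Represent each trace as a vector plunging at its apparent dip toward its trend (east-north-up frame): v₁ = (-0.776, -0.137, -0.616), v₂ = (-0.837, 0.305, -0.454).
n = v₁ × v₂ = (-0.250, -0.163, 0.351) (taken with n_z > 0).
True dip = arccos(n_z / |n|) = arccos(0.7620) = 40.4°.
Dip direction = atan2(-0.250, -0.163) = 237° (azimuth of n's horizontal projection).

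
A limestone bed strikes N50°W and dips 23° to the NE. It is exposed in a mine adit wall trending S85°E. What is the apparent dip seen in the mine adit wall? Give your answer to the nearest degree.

14°

The strike is N50°W and the section trends S85°E; the acute angle between them is β = 35°.
tan(apparent dip) = tan 23° · sin 35° = 0.2435
α = arctan(0.2435) = 13.68°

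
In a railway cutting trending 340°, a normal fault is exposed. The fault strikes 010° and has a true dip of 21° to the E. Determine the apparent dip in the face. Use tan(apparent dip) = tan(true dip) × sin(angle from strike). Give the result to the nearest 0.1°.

The section lies 30° from the strike.
tan(apparent dip) = tan 21° · sin 30° = 0.1919
α = arctan(0.1919) = 10.86°

10.9°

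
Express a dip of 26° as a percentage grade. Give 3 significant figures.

48.8%

grade % = 100 × tan 26° = 100 × 0.4877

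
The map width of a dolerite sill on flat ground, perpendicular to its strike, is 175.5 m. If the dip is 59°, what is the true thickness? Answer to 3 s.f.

True thickness t = w · sin(dip) = 175.5 × sin 59°
t = 175.5 × 0.8572 = 150.433 m

150 m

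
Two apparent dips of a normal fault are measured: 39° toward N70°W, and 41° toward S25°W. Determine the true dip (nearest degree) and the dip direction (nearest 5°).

true dip 49°, dip direction 245°

Each apparent-dip line lies in the plane. As unit vectors (x east, y north, z up), v₁ plunges 39°→N70°W and v₂ plunges 41°→S25°W.
Cross product v₁ × v₂ gives the pole to the plane: n ∝ (-0.605, -0.278, 0.584).
Dip δ = arctan(|n_h|/n_z) = arctan(0.666/0.584) = 48.7°.
The horizontal component of n points toward azimuth atan2(n_x, n_y) = 245°, the dip direction.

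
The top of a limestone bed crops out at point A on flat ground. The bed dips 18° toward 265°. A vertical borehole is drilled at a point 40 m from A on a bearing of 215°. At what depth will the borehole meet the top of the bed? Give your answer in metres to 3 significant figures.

8.35 m

The hole lies 50° from the dip direction, so the down-dip offset is 40 × cos 50° = 25.71 m.
Depth = down-dip offset × tan(dip) = 25.71 × tan 18° = 25.71 × 0.3249
Depth = 8.35 m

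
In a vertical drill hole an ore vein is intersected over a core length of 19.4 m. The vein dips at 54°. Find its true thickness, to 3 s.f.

True thickness t = h · cos(dip) = 19.4 × cos 54°
t = 19.4 × 0.5878 = 11.403 m

11.4 m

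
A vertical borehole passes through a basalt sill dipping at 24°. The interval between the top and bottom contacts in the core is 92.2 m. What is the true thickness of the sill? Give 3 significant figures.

True thickness t = h · cos(dip) = 92.2 × cos 24°
t = 92.2 × 0.9135 = 84.229 m

84.2 m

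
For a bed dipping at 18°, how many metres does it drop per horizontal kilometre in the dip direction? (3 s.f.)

325 m

drop per km = 1000 × tan 18° = 1000 × 0.3249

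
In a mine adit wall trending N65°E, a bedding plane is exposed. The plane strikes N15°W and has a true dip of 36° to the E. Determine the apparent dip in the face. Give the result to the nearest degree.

36°

Angle between strike (N15°W) and section (N65°E): β = 80°.
tan(apparent dip) = tan 36° · sin 80° = 0.7155
apparent dip = arctan 0.7155 = 35.58°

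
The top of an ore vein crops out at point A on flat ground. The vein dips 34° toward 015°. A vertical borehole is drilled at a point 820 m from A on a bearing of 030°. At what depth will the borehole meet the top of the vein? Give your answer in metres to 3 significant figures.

534 m

The hole lies 15° from the dip direction, so the down-dip offset is 820 × cos 15° = 792.06 m.
Depth = down-dip offset × tan(dip) = 792.06 × tan 34° = 792.06 × 0.6745
Depth = 534.25 m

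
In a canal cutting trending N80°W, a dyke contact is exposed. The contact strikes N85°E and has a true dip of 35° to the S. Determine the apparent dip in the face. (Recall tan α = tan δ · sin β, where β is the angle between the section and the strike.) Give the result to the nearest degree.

10°

The section lies 15° from the strike.
tan α = tan 35° × sin 15° = 0.7002 × 0.2588 = 0.1812
apparent dip = arctan 0.1812 = 10.27°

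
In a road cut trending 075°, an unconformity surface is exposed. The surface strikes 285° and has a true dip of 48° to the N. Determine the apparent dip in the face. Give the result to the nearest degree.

Angle between strike (285°) and section (075°): β = 30°.
tan α = tan 48° × sin 30° = 1.1106 × 0.5000 = 0.5553
apparent dip = arctan 0.5553 = 29.04°

29°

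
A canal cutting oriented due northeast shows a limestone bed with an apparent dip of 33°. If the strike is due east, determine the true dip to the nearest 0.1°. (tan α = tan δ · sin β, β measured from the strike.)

42.6°

β = acute angle between strike due east and section due northeast = 45°.
tan(true dip) = tan 33° / sin 45° = 0.9184
true dip = arctan 0.9184 = 42.56°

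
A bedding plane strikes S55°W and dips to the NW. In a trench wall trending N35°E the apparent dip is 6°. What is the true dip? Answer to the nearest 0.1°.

The section is 20° from the strike.
tan(true dip) = tan 6° / sin 20° = 0.3073
δ = arctan(0.3073) = 17.08°

17.1°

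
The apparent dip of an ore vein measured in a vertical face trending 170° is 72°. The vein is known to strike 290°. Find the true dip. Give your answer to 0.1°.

74.3°

β = acute angle between strike 290° and section 170° = 60°.
tan δ = tan α / sin β = tan 72° / sin 60° = 3.0777 / 0.8660 = 3.5538
true dip = arctan 3.5538 = 74.28°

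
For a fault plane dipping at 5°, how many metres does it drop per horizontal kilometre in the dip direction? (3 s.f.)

drop per km = 1000 × tan 5° = 1000 × 0.0875

87.5 m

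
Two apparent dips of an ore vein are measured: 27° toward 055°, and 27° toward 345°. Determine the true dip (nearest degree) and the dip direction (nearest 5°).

true dip 32°, dip direction 020°

Represent each trace as a vector plunging at its apparent dip toward its trend (east-north-up frame): v₁ = (0.730, 0.511, -0.454), v₂ = (-0.231, 0.861, -0.454).
The plane normal is n = v₁ × v₂ ∝ (0.159, 0.436, 0.746).
True dip = arccos(n_z / |n|) = arccos(0.8491) = 31.9°.
Dip direction = atan2(0.159, 0.436) = 20° (azimuth of n's horizontal projection).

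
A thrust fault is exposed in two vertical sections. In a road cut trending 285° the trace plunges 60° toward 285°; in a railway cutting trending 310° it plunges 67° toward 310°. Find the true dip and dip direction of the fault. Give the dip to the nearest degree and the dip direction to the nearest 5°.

true dip 69°, dip direction 330°

Each apparent-dip line lies in the plane. As unit vectors (x east, y north, z up), v₁ plunges 60°→285° and v₂ plunges 67°→310°.
The plane normal is n = v₁ × v₂ ∝ (-0.098, 0.185, 0.083).
tan δ = √(n_x²+n_y²)/n_z = 0.210/0.083, so δ = 68.5°.
Dip direction = atan2(-0.098, 0.185) = 332° (azimuth of n's horizontal projection).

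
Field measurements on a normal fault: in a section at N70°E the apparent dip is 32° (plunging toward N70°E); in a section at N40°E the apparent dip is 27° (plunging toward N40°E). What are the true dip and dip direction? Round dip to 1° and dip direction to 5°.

true dip 32°, dip direction 075°

Each apparent-dip line lies in the plane. As unit vectors (x east, y north, z up), v₁ plunges 32°→N70°E and v₂ plunges 27°→N40°E.
n = v₁ × v₂ = (0.230, 0.058, 0.378) (taken with n_z > 0).
True dip = arccos(n_z / |n|) = arccos(0.8468) = 32.1°.
Dip direction = azimuth of (n_x, n_y) = atan2(0.230, 0.058) = 76°.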